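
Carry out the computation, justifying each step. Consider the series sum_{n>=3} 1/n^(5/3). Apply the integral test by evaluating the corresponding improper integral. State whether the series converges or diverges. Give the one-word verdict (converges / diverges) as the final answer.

Let f(x) = x^(-5/3). Then f is positive, continuous, and decreasing on [3, infinity), so the integral test applies.
Compute the improper integral int_{3}^infinity f(x) dx:
  antiderivative F(x) = -3/(2*x^(2/3)).
  As x -> infinity, F(x) -> 0 (since p = 5/3 > 1).
  So int = F(infinity) - F(3) = 0 - (-3^(1/3)/2) = 3^(1/3)/2.
  Finite, so by the integral test, the series converges.

converges


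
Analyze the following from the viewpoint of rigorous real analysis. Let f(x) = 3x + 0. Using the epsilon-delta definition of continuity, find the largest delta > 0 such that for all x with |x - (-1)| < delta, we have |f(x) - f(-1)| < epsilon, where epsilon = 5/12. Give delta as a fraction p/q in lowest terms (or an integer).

We compute f(-1) = 3*(-1) + 0 = -3.
|f(x) - f(-1)| = |3x + 0 - (-3)| = |3(x - (-1))| = 3|x - (-1)|.
We need 3|x - (-1)| < 5/12, i.e. |x - (-1)| < 5/12 / 3 = 5/36.
So any delta <= 5/36 works. Conversely, if delta > 5/36, then x = -1 + 5/36 satisfies |x - (-1)| = 5/36 < delta but |f(x) - f(-1)| = 3 * 5/36 = 5/12, which is not < 5/12; so no larger delta works.
Hence the largest such delta is 5/36.

5/36


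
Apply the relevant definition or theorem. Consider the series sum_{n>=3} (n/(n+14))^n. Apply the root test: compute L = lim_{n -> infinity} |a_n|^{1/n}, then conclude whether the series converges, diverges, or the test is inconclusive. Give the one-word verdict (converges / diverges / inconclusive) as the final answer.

Let a_n denote the general term. Form |a_n|^(1/n) and simplify:
|a_n|^(1/n) = n/(n + 14)
Take the limit as n -> infinity: L = 1.
Since L = 1, the root test is inconclusive. (In fact a_n = (n/(n+14))^n -> e^(-14) != 0, so the nth-term test shows divergence; but the root test itself gives no conclusion.)

inconclusive


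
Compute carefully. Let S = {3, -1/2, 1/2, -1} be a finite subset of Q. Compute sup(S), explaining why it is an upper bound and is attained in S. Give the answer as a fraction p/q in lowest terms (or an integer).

S is finite, so sup(S) = max(S).
Sorted decreasing:
3, 1/2, -1/2, -1
The extremum is 3.
For every x in S, x <= 3. And 3 is in S, so it is attained.
Therefore sup(S) = 3.

3


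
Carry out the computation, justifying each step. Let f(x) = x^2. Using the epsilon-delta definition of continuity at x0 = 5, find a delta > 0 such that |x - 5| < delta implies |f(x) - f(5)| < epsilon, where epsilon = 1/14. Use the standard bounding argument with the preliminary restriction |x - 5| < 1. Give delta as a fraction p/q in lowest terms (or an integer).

Factor: |x^2 - (5)^2| = |x - 5| * |x + 5|.
Impose |x - 5| < 1 first. Then |x + 5| = |(x - 5) + 2*(5)| <= |x - 5| + 2*|5| < 1 + 10 = 11.
So |x^2 - (5)^2| < delta * 11.
We need delta * 11 <= 1/14, i.e. delta <= 1/14/11 = 1/154.
Since 1/154 < 1, this is tighter than 1; take delta = 1/154.
So delta = 1/154 works.

1/154


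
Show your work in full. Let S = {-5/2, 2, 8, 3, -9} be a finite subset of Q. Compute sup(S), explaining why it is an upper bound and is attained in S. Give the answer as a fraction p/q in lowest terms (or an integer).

S is finite, so sup(S) = max(S).
Sorted decreasing:
8, 3, 2, -5/2, -9
The extremum is 8.
For every x in S, x <= 8. And 8 is in S, so it is attained.
Therefore sup(S) = 8.

8


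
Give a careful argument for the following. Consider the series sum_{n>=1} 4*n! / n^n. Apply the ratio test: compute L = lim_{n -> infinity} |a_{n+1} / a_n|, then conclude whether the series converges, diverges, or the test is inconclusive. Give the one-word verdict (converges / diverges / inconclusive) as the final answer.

Let a_n denote the general term. Form the ratio a_{n+1}/a_n and simplify:
a_{n+1}/a_n = (n/(n + 1))^n
Take the limit as n -> infinity: L = exp(-1).
Since L = exp(-1) < 1, the ratio test implies the series converges.

converges


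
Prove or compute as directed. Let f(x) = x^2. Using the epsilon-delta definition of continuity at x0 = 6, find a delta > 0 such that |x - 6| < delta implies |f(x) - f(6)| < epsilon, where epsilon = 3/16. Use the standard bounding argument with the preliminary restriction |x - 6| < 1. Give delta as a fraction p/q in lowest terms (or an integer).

Factor: |x^2 - (6)^2| = |x - 6| * |x + 6|.
Impose |x - 6| < 1 first. Then |x + 6| = |(x - 6) + 2*(6)| <= |x - 6| + 2*|6| < 1 + 12 = 13.
So |x^2 - (6)^2| < delta * 13.
We need delta * 13 <= 3/16, i.e. delta <= 3/16/13 = 3/208.
Since 3/208 < 1, this is tighter than 1; take delta = 3/208.
So delta = 3/208 works.

3/208


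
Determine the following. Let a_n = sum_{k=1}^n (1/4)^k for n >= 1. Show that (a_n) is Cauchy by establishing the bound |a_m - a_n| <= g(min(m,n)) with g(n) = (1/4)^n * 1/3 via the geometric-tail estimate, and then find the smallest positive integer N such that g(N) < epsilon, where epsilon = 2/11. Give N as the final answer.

For m > n >= 1: |a_m - a_n| = sum_{k=n+1}^m (1/4)^k < sum_{k=n+1}^infinity (1/4)^k = (1/4)^(n+1) / (1 - 1/4) = (1/4)^n * (1/4) * (4/3) = (1/4)^n * 1/3.
So g(n) = (1/4)^n / 3. Since g(n) -> 0, (a_n) is Cauchy.
Now solve g(N) < 2/11: (1/4)^N / 3 < 2/11 <=> 4^N > 1 / (3 * 2/11) = 11/6.
Check powers of 4: 4^0 = 1 <= 11/6, 4^1 = 4 > 11/6.
So the smallest such N is 1. Check: g(1) = 1/(3 * 4) = 1/12 < 2/11.

1


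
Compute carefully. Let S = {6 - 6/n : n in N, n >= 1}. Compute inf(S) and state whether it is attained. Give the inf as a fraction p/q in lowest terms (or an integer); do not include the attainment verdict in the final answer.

Analysis:
- Values: 0, 3, 4, 9/2, ... strictly increasing.
- Minimum is 0 (n=1); inf = 0 (attained).
- 6 - 6/n -> 6 from below; sup = 6, not attained.
Conclusion: inf(S) = 0, attained in S.

0


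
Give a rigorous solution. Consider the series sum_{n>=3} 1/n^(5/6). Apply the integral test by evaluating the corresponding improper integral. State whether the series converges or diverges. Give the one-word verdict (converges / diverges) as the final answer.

Let f(x) = x^(-5/6). Then f is positive, continuous, and decreasing on [3, infinity), so the integral test applies.
Compute the improper integral int_{3}^infinity f(x) dx:
  antiderivative F(x) = 6*x^(1/6).
  As x -> infinity, F(x) -> infinity (since p = 5/6 < 1).
  So the integral diverges. By the integral test, the series diverges.

diverges


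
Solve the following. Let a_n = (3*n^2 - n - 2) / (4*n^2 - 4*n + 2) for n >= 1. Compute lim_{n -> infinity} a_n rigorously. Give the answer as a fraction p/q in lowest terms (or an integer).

Divide numerator and denominator by n^2, the highest power:
numerator / n^2 = 3 - 1/n - 2/n^2
denominator / n^2 = 4 - 4/n + 2/n^2
As n -> infinity, all terms of the form c/n^k (k >= 1) tend to 0.
So numerator / n^2 -> 3 and denominator / n^2 -> 4.
Therefore lim a_n = 3/4.

3/4


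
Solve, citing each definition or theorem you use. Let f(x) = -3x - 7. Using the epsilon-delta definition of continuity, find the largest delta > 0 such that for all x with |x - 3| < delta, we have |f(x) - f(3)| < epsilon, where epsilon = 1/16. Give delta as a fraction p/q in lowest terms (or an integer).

We compute f(3) = -3*(3) - 7 = -16.
|f(x) - f(3)| = |-3x - 7 - (-16)| = |-3(x - 3)| = 3|x - 3|.
We need 3|x - 3| < 1/16, i.e. |x - 3| < 1/16 / 3 = 1/48.
So any delta <= 1/48 works. Conversely, if delta > 1/48, then x = 3 + 1/48 satisfies |x - 3| = 1/48 < delta but |f(x) - f(3)| = 3 * 1/48 = 1/16, which is not < 1/16; so no larger delta works.
Hence the largest such delta is 1/48.

1/48


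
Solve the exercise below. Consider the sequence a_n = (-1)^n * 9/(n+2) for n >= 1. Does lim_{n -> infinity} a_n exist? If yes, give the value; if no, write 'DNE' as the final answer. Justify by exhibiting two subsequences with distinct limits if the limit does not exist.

Examine the behaviour of a_n along subsequences.
Even-n subsequence a_{2k} = 9/(2k+2) -> 0. Odd-n subsequence a_{2k+1} = -9/(2k+3) -> 0. Both tend to 0, which suggests the limit is 0; verify directly.
|a_n - 0| = 9/(n+2) < 9/n for every n >= 1.
Given epsilon > 0, choose a positive integer N > 9/epsilon. Then for all n >= N, |a_n| < 9/n <= 9/N < epsilon.
So by the definition of the limit, lim a_n exists and equals 0.

0


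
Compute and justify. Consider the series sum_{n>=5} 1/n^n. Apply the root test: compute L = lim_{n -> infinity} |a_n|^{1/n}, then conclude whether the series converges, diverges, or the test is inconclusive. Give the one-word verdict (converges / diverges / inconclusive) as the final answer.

Let a_n denote the general term. Form |a_n|^(1/n) and simplify:
|a_n|^(1/n) = 1/n
Take the limit as n -> infinity: L = 0.
Since L = 0 < 1, the root test implies convergence.

converges


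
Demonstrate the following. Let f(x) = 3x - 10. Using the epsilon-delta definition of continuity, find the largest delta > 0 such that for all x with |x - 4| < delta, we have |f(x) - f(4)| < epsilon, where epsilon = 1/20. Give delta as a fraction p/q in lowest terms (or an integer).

We compute f(4) = 3*(4) - 10 = 2.
|f(x) - f(4)| = |3x - 10 - (2)| = |3(x - 4)| = 3|x - 4|.
We need 3|x - 4| < 1/20, i.e. |x - 4| < 1/20 / 3 = 1/60.
So any delta <= 1/60 works. Conversely, if delta > 1/60, then x = 4 + 1/60 satisfies |x - 4| = 1/60 < delta but |f(x) - f(4)| = 3 * 1/60 = 1/20, which is not < 1/20; so no larger delta works.
Hence the largest such delta is 1/60.

1/60


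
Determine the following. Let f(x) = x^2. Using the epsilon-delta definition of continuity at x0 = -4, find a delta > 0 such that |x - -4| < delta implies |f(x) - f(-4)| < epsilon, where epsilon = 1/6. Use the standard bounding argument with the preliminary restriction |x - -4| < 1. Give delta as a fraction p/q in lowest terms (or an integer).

Factor: |x^2 - (-4)^2| = |x - -4| * |x + -4|.
Impose |x - -4| < 1 first. Then |x + -4| = |(x - -4) + 2*(-4)| <= |x - -4| + 2*|-4| < 1 + 8 = 9.
So |x^2 - (-4)^2| < delta * 9.
We need delta * 9 <= 1/6, i.e. delta <= 1/6/9 = 1/54.
Since 1/54 < 1, this is tighter than 1; take delta = 1/54.
So delta = 1/54 works.

1/54


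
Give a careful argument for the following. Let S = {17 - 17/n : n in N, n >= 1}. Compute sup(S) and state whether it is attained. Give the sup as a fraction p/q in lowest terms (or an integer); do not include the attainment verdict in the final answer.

Analysis:
- Values: 0, 17/2, 34/3, 51/4, ... strictly increasing.
- Minimum is 0 (n=1); inf = 0 (attained).
- 17 - 17/n -> 17 from below; sup = 17, not attained.
Conclusion: sup(S) = 17, not attained in S.

17


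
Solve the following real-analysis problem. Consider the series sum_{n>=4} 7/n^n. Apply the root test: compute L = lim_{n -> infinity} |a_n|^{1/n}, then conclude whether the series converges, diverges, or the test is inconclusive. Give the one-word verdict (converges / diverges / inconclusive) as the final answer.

Let a_n denote the general term. Form |a_n|^(1/n) and simplify:
|a_n|^(1/n) = 7^(1/n)/n
Take the limit as n -> infinity: L = 0.
Since L = 0 < 1, the root test implies convergence.

converges


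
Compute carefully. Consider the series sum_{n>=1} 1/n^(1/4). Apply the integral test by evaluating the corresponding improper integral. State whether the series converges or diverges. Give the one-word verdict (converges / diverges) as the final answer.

Let f(x) = x^(-1/4). Then f is positive, continuous, and decreasing on [1, infinity), so the integral test applies.
Compute the improper integral int_{1}^infinity f(x) dx:
  antiderivative F(x) = 4*x^(3/4)/3.
  As x -> infinity, F(x) -> infinity (since p = 1/4 < 1).
  So the integral diverges. By the integral test, the series diverges.

diverges


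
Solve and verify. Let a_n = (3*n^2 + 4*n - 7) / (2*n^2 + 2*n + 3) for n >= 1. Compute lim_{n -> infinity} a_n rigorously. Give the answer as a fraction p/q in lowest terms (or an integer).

Divide numerator and denominator by n^2, the highest power:
numerator / n^2 = 3 + 4/n - 7/n^2
denominator / n^2 = 2 + 2/n + 3/n^2
As n -> infinity, all terms of the form c/n^k (k >= 1) tend to 0.
So numerator / n^2 -> 3 and denominator / n^2 -> 2.
Therefore lim a_n = 3/2.

3/2


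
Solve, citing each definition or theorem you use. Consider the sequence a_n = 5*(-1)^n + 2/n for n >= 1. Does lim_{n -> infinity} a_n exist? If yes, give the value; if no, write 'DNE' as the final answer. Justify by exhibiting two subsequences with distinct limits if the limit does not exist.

Examine the behaviour of a_n along subsequences.
a_{2k} = 5 + 2/(2k) -> 5. a_{2k+1} = -5 + 2/(2k+1) -> -5.
Since these two subsequential limits are 5 and -5, distinct, the full sequence cannot converge (a convergent sequence has all subsequences tending to the same limit). So lim a_n does not exist.

DNE


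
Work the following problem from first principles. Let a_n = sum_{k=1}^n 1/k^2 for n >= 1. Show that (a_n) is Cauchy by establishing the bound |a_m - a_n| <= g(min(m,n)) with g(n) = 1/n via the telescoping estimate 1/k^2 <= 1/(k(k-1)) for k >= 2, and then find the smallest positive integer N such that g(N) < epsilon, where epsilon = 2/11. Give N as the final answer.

For m > n >= 1: |a_m - a_n| = sum_{k=n+1}^m 1/k^2.
Use 1/k^2 <= 1/(k(k-1)) = 1/(k-1) - 1/k for k >= 2:
sum_{k=n+1}^m 1/k^2 <= sum_{k=n+1}^m (1/(k-1) - 1/k) = 1/n - 1/m <= 1/n.
By symmetry the same bound holds with n,m swapped, so |a_m - a_n| <= 1/min(m,n) = g(min(m,n)). Since g(n) -> 0, (a_n) is Cauchy.
Now solve g(N) < 2/11: 1/N < 2/11 <=> N > 1/(2/11) = 11/2.
The smallest integer strictly greater than 11/2 is N = 6.
Check: g(6) = 1/6 < 2/11; g(5) = 1/5 >= 2/11. So N = 6.

6


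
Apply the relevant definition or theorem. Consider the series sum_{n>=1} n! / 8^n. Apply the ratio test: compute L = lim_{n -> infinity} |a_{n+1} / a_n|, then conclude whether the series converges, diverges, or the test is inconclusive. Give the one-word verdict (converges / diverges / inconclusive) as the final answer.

Let a_n denote the general term. Form the ratio a_{n+1}/a_n and simplify:
a_{n+1}/a_n = n/8 + 1/8
Take the limit as n -> infinity: L = infinity.
Since L = infinity > 1 (or L = infinity), the ratio test implies the series diverges.

diverges


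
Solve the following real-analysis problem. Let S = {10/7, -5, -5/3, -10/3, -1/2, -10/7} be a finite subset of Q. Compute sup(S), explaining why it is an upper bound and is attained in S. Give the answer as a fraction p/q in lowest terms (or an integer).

S is finite, so sup(S) = max(S).
Sorted decreasing:
10/7, -1/2, -10/7, -5/3, -10/3, -5
The extremum is 10/7.
For every x in S, x <= 10/7. And 10/7 is in S, so it is attained.
Therefore sup(S) = 10/7.

10/7


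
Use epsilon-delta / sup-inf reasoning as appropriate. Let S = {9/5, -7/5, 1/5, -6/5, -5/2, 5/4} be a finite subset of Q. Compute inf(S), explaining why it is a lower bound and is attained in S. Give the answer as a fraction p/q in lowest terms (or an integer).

S is finite, so inf(S) = min(S).
Sorted increasing:
-5/2, -7/5, -6/5, 1/5, 5/4, 9/5
The extremum is -5/2.
For every x in S, x >= -5/2. And -5/2 is in S, so it is attained.
Therefore inf(S) = -5/2.

-5/2


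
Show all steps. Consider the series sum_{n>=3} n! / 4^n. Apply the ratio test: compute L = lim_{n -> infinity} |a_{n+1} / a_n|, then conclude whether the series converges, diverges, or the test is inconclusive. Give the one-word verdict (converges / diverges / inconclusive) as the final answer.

Let a_n denote the general term. Form the ratio a_{n+1}/a_n and simplify:
a_{n+1}/a_n = n/4 + 1/4
Take the limit as n -> infinity: L = infinity.
Since L = infinity > 1 (or L = infinity), the ratio test implies the series diverges.

diverges


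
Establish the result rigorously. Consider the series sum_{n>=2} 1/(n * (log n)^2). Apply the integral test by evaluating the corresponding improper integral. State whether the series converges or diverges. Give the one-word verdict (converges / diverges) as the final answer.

Let f(x) = 1/(x*log(x)^2). Then f is positive, continuous, and decreasing on [2, infinity), so the integral test applies.
Compute the improper integral int_{2}^infinity f(x) dx:
  antiderivative F(x) = -1/log(x).
  F(x) -> 0 as x -> infinity.  int = 0 - F(2) = 1/log(2) < infinity. By the integral test, the series converges.

converges


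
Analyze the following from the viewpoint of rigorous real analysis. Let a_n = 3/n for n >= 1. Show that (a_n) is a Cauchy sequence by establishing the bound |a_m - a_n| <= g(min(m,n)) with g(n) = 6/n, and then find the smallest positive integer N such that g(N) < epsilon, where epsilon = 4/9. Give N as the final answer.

For any m, n >= 1, by the triangle inequality:
|a_m - a_n| = |3/m - 3/n| <= 3*1/m + 3*1/n <= 6/min(m,n).
So g(n) = 6/n bounds the Cauchy difference. Since g(n) -> 0, (a_n) is Cauchy.
Now solve g(N) < 4/9: 6/N < 4/9 <=> N > 6 / (4/9) = 27/2.
The smallest integer strictly greater than 27/2 is N = 14.
Check: g(14) = 6/14 = 3/7 < 4/9; g(13) = 6/13 >= 4/9. So N = 14.

14


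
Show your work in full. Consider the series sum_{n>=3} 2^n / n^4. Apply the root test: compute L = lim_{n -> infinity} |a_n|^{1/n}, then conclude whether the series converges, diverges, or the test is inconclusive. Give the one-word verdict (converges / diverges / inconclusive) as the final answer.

Let a_n denote the general term. Form |a_n|^(1/n) and simplify:
|a_n|^(1/n) = 2/n^(4/n)
Take the limit as n -> infinity: L = 2.
Since L = 2 > 1, the root test implies divergence.

diverges


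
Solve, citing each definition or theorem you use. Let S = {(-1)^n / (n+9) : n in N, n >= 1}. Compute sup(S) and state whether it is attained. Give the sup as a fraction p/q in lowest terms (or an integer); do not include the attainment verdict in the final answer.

Analysis:
- Values: -1/10, 1/11, -1/12, 1/13, -1/14, ...
- Positive terms (even n): 1/(2+9), 1/(4+9), ... decreasing -> max = 1/11 (n=2).
- Negative terms (odd n): -1/(1+9), -1/(3+9), ... increasing -> min = -1/10 (n=1).
- So sup = 1/11 (attained at n=2); inf = -1/10 (attained at n=1).
Conclusion: sup(S) = 1/11, attained in S.

1/11


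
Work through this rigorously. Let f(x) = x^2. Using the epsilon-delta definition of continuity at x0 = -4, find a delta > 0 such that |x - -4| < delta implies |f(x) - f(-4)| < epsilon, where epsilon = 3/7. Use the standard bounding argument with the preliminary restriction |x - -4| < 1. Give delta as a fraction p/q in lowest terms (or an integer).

Factor: |x^2 - (-4)^2| = |x - -4| * |x + -4|.
Impose |x - -4| < 1 first. Then |x + -4| = |(x - -4) + 2*(-4)| <= |x - -4| + 2*|-4| < 1 + 8 = 9.
So |x^2 - (-4)^2| < delta * 9.
We need delta * 9 <= 3/7, i.e. delta <= 3/7/9 = 1/21.
Since 1/21 < 1, this is tighter than 1; take delta = 1/21.
So delta = 1/21 works.

1/21


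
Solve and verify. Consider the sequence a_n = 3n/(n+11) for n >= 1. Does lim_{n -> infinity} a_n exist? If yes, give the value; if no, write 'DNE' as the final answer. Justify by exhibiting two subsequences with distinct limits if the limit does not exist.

Examine the behaviour of a_n along subsequences.
Even-n subsequence a_{2k} = 3(2k)/(2k+11) -> 3. Odd-n subsequence a_{2k+1} = 3(2k+1)/(2k+12) -> 3. Both tend to 3, which suggests the limit is 3; verify directly.
|a_n - 3| = |3n - 3(n+11)| / (n+11) = 33/(n+11) < 33/n for every n >= 1.
Given epsilon > 0, choose a positive integer N > 33/epsilon. Then for all n >= N, |a_n - 3| < 33/n <= 33/N < epsilon.
So by the definition of the limit, lim a_n exists and equals 3.

3


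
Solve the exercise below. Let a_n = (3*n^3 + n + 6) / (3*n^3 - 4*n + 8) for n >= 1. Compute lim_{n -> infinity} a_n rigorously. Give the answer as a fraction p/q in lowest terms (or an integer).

Divide numerator and denominator by n^3, the highest power:
numerator / n^3 = 3 + n^(-2) + 6/n^3
denominator / n^3 = 3 - 4/n^2 + 8/n^3
As n -> infinity, all terms of the form c/n^k (k >= 1) tend to 0.
So numerator / n^3 -> 3 and denominator / n^3 -> 3.
Therefore lim a_n = 1.

1


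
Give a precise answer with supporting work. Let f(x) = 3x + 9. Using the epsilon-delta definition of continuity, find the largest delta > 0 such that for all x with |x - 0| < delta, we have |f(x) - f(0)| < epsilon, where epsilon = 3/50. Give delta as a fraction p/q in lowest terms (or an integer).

We compute f(0) = 3*(0) + 9 = 9.
|f(x) - f(0)| = |3x + 9 - (9)| = |3(x - 0)| = 3|x - 0|.
We need 3|x - 0| < 3/50, i.e. |x - 0| < 3/50 / 3 = 1/50.
So any delta <= 1/50 works. Conversely, if delta > 1/50, then x = 0 + 1/50 satisfies |x - 0| = 1/50 < delta but |f(x) - f(0)| = 3 * 1/50 = 3/50, which is not < 3/50; so no larger delta works.
Hence the largest such delta is 1/50.

1/50


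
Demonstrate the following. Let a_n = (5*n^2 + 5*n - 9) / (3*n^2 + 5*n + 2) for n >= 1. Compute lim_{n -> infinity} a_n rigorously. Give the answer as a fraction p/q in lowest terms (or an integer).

Divide numerator and denominator by n^2, the highest power:
numerator / n^2 = 5 + 5/n - 9/n^2
denominator / n^2 = 3 + 5/n + 2/n^2
As n -> infinity, all terms of the form c/n^k (k >= 1) tend to 0.
So numerator / n^2 -> 5 and denominator / n^2 -> 3.
Therefore lim a_n = 5/3.

5/3


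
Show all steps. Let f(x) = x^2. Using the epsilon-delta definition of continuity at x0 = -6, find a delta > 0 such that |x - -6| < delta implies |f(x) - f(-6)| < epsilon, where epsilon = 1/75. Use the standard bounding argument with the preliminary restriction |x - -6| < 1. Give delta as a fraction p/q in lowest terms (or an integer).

Factor: |x^2 - (-6)^2| = |x - -6| * |x + -6|.
Impose |x - -6| < 1 first. Then |x + -6| = |(x - -6) + 2*(-6)| <= |x - -6| + 2*|-6| < 1 + 12 = 13.
So |x^2 - (-6)^2| < delta * 13.
We need delta * 13 <= 1/75, i.e. delta <= 1/75/13 = 1/975.
Since 1/975 < 1, this is tighter than 1; take delta = 1/975.
So delta = 1/975 works.

1/975


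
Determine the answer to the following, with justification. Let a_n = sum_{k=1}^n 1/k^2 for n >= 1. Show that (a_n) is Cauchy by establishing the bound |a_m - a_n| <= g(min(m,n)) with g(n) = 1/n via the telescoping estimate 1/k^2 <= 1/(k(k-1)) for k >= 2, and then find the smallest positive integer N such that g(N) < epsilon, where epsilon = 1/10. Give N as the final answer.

For m > n >= 1: |a_m - a_n| = sum_{k=n+1}^m 1/k^2.
Use 1/k^2 <= 1/(k(k-1)) = 1/(k-1) - 1/k for k >= 2:
sum_{k=n+1}^m 1/k^2 <= sum_{k=n+1}^m (1/(k-1) - 1/k) = 1/n - 1/m <= 1/n.
By symmetry the same bound holds with n,m swapped, so |a_m - a_n| <= 1/min(m,n) = g(min(m,n)). Since g(n) -> 0, (a_n) is Cauchy.
Now solve g(N) < 1/10: 1/N < 1/10 <=> N > 1/(1/10) = 10.
The smallest integer strictly greater than 10 is N = 11.
Check: g(11) = 1/11 < 1/10; g(10) = 1/10 >= 1/10. So N = 11.

11


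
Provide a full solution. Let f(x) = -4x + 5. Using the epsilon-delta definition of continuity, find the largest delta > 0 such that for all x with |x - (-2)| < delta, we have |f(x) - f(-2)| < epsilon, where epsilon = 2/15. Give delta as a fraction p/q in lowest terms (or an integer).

We compute f(-2) = -4*(-2) + 5 = 13.
|f(x) - f(-2)| = |-4x + 5 - (13)| = |-4(x - (-2))| = 4|x - (-2)|.
We need 4|x - (-2)| < 2/15, i.e. |x - (-2)| < 2/15 / 4 = 1/30.
So any delta <= 1/30 works. Conversely, if delta > 1/30, then x = -2 + 1/30 satisfies |x - (-2)| = 1/30 < delta but |f(x) - f(-2)| = 4 * 1/30 = 2/15, which is not < 2/15; so no larger delta works.
Hence the largest such delta is 1/30.

1/30


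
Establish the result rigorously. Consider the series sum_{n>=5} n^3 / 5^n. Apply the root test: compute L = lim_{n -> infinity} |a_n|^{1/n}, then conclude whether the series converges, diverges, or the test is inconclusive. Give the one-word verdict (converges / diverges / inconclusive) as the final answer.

Let a_n denote the general term. Form |a_n|^(1/n) and simplify:
|a_n|^(1/n) = n^(3/n)/5
Take the limit as n -> infinity: L = 1/5.
Since L = 1/5 < 1, the root test implies convergence.

converges


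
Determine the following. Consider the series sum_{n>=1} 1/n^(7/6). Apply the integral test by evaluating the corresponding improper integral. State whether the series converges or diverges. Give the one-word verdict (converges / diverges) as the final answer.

Let f(x) = x^(-7/6). Then f is positive, continuous, and decreasing on [1, infinity), so the integral test applies.
Compute the improper integral int_{1}^infinity f(x) dx:
  antiderivative F(x) = -6/x^(1/6).
  As x -> infinity, F(x) -> 0 (since p = 7/6 > 1).
  So int = F(infinity) - F(1) = 0 - (-6) = 6.
  Finite, so by the integral test, the series converges.

converges


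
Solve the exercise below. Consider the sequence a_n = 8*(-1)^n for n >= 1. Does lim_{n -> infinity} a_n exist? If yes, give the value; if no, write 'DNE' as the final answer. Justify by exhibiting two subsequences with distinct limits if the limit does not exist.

Examine the behaviour of a_n along subsequences.
Even-n subsequence a_{2k} = 8 -> 8. Odd-n subsequence a_{2k+1} = -8 -> -8.
Since these two subsequential limits are 8 and -8, distinct, the full sequence cannot converge (a convergent sequence has all subsequences tending to the same limit). So lim a_n does not exist.

DNE


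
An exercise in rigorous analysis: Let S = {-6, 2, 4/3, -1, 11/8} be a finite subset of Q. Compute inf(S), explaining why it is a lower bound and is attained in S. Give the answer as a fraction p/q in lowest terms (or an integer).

S is finite, so inf(S) = min(S).
Sorted increasing:
-6, -1, 4/3, 11/8, 2
The extremum is -6.
For every x in S, x >= -6. And -6 is in S, so it is attained.
Therefore inf(S) = -6.

-6


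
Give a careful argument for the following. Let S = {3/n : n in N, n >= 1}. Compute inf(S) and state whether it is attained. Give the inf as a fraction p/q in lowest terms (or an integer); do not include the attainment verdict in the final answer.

Analysis:
- Values: 3, 3/2, 1, 3/4, ... strictly decreasing.
- The maximum is 3 (n=1); sup = 3 (attained).
- The set is bounded below by 0; 3/n -> 0 so 0 is the greatest lower bound.
- 0 is not in the set, so inf = 0 is not attained.
Conclusion: inf(S) = 0, not attained in S.

0


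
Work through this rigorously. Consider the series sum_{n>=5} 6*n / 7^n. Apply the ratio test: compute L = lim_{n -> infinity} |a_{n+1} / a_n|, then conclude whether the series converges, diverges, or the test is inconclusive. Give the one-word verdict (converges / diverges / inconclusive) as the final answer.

Let a_n denote the general term. Form the ratio a_{n+1}/a_n and simplify:
a_{n+1}/a_n = (n + 1)/(7*n)
Take the limit as n -> infinity: L = 1/7.
Since L = 1/7 < 1, the ratio test implies the series converges.

converges


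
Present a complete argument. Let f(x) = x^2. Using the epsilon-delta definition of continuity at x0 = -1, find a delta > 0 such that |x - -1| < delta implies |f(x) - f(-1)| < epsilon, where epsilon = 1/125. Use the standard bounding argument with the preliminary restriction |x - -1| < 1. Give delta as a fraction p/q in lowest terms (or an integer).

Factor: |x^2 - (-1)^2| = |x - -1| * |x + -1|.
Impose |x - -1| < 1 first. Then |x + -1| = |(x - -1) + 2*(-1)| <= |x - -1| + 2*|-1| < 1 + 2 = 3.
So |x^2 - (-1)^2| < delta * 3.
We need delta * 3 <= 1/125, i.e. delta <= 1/125/3 = 1/375.
Since 1/375 < 1, this is tighter than 1; take delta = 1/375.
So delta = 1/375 works.

1/375


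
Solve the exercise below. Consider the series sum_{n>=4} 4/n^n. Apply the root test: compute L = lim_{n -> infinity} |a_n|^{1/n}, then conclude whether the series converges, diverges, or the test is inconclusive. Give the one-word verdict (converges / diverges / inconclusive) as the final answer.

Let a_n denote the general term. Form |a_n|^(1/n) and simplify:
|a_n|^(1/n) = 2^(2/n)/n
Take the limit as n -> infinity: L = 0.
Since L = 0 < 1, the root test implies convergence.

converges


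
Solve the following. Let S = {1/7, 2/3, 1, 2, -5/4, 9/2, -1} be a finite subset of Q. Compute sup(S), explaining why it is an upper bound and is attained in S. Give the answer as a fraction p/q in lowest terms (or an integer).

S is finite, so sup(S) = max(S).
Sorted decreasing:
9/2, 2, 1, 2/3, 1/7, -1, -5/4
The extremum is 9/2.
For every x in S, x <= 9/2. And 9/2 is in S, so it is attained.
Therefore sup(S) = 9/2.

9/2


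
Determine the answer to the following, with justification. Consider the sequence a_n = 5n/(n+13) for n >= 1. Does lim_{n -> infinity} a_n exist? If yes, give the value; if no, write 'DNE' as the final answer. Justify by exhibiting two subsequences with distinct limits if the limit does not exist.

Examine the behaviour of a_n along subsequences.
Even-n subsequence a_{2k} = 5(2k)/(2k+13) -> 5. Odd-n subsequence a_{2k+1} = 5(2k+1)/(2k+14) -> 5. Both tend to 5, which suggests the limit is 5; verify directly.
|a_n - 5| = |5n - 5(n+13)| / (n+13) = 65/(n+13) < 65/n for every n >= 1.
Given epsilon > 0, choose a positive integer N > 65/epsilon. Then for all n >= N, |a_n - 5| < 65/n <= 65/N < epsilon.
So by the definition of the limit, lim a_n exists and equals 5.

5


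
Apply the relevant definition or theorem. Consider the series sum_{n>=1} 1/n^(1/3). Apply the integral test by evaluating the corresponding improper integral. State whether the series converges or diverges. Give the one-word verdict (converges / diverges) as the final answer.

Let f(x) = x^(-1/3). Then f is positive, continuous, and decreasing on [1, infinity), so the integral test applies.
Compute the improper integral int_{1}^infinity f(x) dx:
  antiderivative F(x) = 3*x^(2/3)/2.
  As x -> infinity, F(x) -> infinity (since p = 1/3 < 1).
  So the integral diverges. By the integral test, the series diverges.

diverges


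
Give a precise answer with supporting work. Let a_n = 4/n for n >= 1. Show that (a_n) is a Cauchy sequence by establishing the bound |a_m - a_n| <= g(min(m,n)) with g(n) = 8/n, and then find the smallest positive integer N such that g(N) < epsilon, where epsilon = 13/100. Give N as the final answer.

For any m, n >= 1, by the triangle inequality:
|a_m - a_n| = |4/m - 4/n| <= 4*1/m + 4*1/n <= 8/min(m,n).
So g(n) = 8/n bounds the Cauchy difference. Since g(n) -> 0, (a_n) is Cauchy.
Now solve g(N) < 13/100: 8/N < 13/100 <=> N > 8 / (13/100) = 800/13.
The smallest integer strictly greater than 800/13 is N = 62.
Check: g(62) = 8/62 = 4/31 < 13/100; g(61) = 8/61 >= 13/100. So N = 62.

62


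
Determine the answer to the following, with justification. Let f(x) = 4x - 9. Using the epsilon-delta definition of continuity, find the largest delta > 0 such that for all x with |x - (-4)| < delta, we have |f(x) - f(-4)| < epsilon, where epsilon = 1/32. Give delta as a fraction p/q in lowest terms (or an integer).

We compute f(-4) = 4*(-4) - 9 = -25.
|f(x) - f(-4)| = |4x - 9 - (-25)| = |4(x - (-4))| = 4|x - (-4)|.
We need 4|x - (-4)| < 1/32, i.e. |x - (-4)| < 1/32 / 4 = 1/128.
So any delta <= 1/128 works. Conversely, if delta > 1/128, then x = -4 + 1/128 satisfies |x - (-4)| = 1/128 < delta but |f(x) - f(-4)| = 4 * 1/128 = 1/32, which is not < 1/32; so no larger delta works.
Hence the largest such delta is 1/128.

1/128


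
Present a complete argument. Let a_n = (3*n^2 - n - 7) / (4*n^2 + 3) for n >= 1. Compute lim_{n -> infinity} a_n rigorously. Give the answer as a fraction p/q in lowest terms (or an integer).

Divide numerator and denominator by n^2, the highest power:
numerator / n^2 = 3 - 1/n - 7/n^2
denominator / n^2 = 4 + 3/n^2
As n -> infinity, all terms of the form c/n^k (k >= 1) tend to 0.
So numerator / n^2 -> 3 and denominator / n^2 -> 4.
Therefore lim a_n = 3/4.

3/4


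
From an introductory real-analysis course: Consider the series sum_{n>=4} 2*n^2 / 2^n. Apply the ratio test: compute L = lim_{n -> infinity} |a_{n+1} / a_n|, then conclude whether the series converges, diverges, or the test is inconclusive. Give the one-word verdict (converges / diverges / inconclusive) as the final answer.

Let a_n denote the general term. Form the ratio a_{n+1}/a_n and simplify:
a_{n+1}/a_n = (n + 1)^2/(2*n^2)
Take the limit as n -> infinity: L = 1/2.
Since L = 1/2 < 1, the ratio test implies the series converges.

converges


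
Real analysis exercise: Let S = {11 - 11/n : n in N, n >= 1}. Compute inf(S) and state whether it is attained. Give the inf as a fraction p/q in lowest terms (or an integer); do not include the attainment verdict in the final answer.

Analysis:
- Values: 0, 11/2, 22/3, 33/4, ... strictly increasing.
- Minimum is 0 (n=1); inf = 0 (attained).
- 11 - 11/n -> 11 from below; sup = 11, not attained.
Conclusion: inf(S) = 0, attained in S.

0


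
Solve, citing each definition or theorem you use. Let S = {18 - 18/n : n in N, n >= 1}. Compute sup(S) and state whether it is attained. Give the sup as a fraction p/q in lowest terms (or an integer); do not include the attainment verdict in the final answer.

Analysis:
- Values: 0, 9, 12, 27/2, ... strictly increasing.
- Minimum is 0 (n=1); inf = 0 (attained).
- 18 - 18/n -> 18 from below; sup = 18, not attained.
Conclusion: sup(S) = 18, not attained in S.

18


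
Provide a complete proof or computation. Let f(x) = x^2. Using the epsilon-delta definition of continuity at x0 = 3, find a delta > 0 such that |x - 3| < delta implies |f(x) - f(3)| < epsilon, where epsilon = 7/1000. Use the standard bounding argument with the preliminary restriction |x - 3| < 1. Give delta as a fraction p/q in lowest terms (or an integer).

Factor: |x^2 - (3)^2| = |x - 3| * |x + 3|.
Impose |x - 3| < 1 first. Then |x + 3| = |(x - 3) + 2*(3)| <= |x - 3| + 2*|3| < 1 + 6 = 7.
So |x^2 - (3)^2| < delta * 7.
We need delta * 7 <= 7/1000, i.e. delta <= 7/1000/7 = 1/1000.
Since 1/1000 < 1, this is tighter than 1; take delta = 1/1000.
So delta = 1/1000 works.

1/1000


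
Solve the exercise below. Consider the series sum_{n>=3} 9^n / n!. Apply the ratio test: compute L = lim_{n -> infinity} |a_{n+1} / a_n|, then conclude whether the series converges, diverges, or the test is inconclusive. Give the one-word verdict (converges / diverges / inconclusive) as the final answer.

Let a_n denote the general term. Form the ratio a_{n+1}/a_n and simplify:
a_{n+1}/a_n = 9/(n + 1)
Take the limit as n -> infinity: L = 0.
Since L = 0 < 1, the ratio test implies the series converges.

converges


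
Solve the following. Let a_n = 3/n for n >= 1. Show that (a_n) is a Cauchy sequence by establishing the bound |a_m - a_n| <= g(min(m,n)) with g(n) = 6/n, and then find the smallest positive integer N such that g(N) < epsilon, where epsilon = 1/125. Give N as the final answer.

For any m, n >= 1, by the triangle inequality:
|a_m - a_n| = |3/m - 3/n| <= 3*1/m + 3*1/n <= 6/min(m,n).
So g(n) = 6/n bounds the Cauchy difference. Since g(n) -> 0, (a_n) is Cauchy.
Now solve g(N) < 1/125: 6/N < 1/125 <=> N > 6 / (1/125) = 750.
The smallest integer strictly greater than 750 is N = 751.
Check: g(751) = 6/751 = 6/751 < 1/125; g(750) = 1/125 >= 1/125. So N = 751.

751


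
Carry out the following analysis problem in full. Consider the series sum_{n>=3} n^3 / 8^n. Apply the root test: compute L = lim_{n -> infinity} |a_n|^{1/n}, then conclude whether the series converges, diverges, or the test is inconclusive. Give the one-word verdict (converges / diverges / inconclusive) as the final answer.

Let a_n denote the general term. Form |a_n|^(1/n) and simplify:
|a_n|^(1/n) = n^(3/n)/8
Take the limit as n -> infinity: L = 1/8.
Since L = 1/8 < 1, the root test implies convergence.

converges


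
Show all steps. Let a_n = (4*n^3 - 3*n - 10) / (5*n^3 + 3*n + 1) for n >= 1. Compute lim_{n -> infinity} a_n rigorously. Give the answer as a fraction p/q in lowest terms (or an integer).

Divide numerator and denominator by n^3, the highest power:
numerator / n^3 = 4 - 3/n^2 - 10/n^3
denominator / n^3 = 5 + 3/n^2 + n^(-3)
As n -> infinity, all terms of the form c/n^k (k >= 1) tend to 0.
So numerator / n^3 -> 4 and denominator / n^3 -> 5.
Therefore lim a_n = 4/5.

4/5


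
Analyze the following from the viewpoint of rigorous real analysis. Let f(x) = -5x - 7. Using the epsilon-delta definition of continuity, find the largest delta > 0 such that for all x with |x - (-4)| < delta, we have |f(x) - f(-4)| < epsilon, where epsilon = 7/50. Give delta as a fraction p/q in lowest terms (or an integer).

We compute f(-4) = -5*(-4) - 7 = 13.
|f(x) - f(-4)| = |-5x - 7 - (13)| = |-5(x - (-4))| = 5|x - (-4)|.
We need 5|x - (-4)| < 7/50, i.e. |x - (-4)| < 7/50 / 5 = 7/250.
So any delta <= 7/250 works. Conversely, if delta > 7/250, then x = -4 + 7/250 satisfies |x - (-4)| = 7/250 < delta but |f(x) - f(-4)| = 5 * 7/250 = 7/50, which is not < 7/50; so no larger delta works.
Hence the largest such delta is 7/250.

7/250


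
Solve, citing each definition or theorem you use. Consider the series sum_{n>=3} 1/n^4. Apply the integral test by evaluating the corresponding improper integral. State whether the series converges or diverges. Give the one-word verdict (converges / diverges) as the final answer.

Let f(x) = x^(-4). Then f is positive, continuous, and decreasing on [3, infinity), so the integral test applies.
Compute the improper integral int_{3}^infinity f(x) dx:
  antiderivative F(x) = -1/(3*x^3).
  As x -> infinity, F(x) -> 0 (since p = 4 > 1).
  So int = F(infinity) - F(3) = 0 - (-1/81) = 1/81.
  Finite, so by the integral test, the series converges.

converges


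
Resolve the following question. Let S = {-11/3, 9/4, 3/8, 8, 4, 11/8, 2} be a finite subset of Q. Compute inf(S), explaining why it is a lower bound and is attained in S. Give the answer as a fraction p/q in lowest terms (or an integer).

S is finite, so inf(S) = min(S).
Sorted increasing:
-11/3, 3/8, 11/8, 2, 9/4, 4, 8
The extremum is -11/3.
For every x in S, x >= -11/3. And -11/3 is in S, so it is attained.
Therefore inf(S) = -11/3.

-11/3


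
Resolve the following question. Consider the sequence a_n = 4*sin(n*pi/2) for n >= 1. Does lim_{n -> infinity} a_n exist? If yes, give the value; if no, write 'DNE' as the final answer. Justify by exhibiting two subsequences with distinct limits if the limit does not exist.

Examine the behaviour of a_n along subsequences.
a_{4k+1} = 4*sin(pi/2 + 2k*pi) = 4 -> 4. a_{4k+3} = 4*sin(3pi/2 + 2k*pi) = -4 -> -4.
Since these two subsequential limits are 4 and -4, distinct, the full sequence cannot converge (a convergent sequence has all subsequences tending to the same limit). So lim a_n does not exist.

DNE


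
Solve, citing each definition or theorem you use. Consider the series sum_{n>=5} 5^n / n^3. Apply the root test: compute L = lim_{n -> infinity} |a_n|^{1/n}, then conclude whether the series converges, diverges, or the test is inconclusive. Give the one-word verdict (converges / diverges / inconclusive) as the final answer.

Let a_n denote the general term. Form |a_n|^(1/n) and simplify:
|a_n|^(1/n) = 5/n^(3/n)
Take the limit as n -> infinity: L = 5.
Since L = 5 > 1, the root test implies divergence.

diverges


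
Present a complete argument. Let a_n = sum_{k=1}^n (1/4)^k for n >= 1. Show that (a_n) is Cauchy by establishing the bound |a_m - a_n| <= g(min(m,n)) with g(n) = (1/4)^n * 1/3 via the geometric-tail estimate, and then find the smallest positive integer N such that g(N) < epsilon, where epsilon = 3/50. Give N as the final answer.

For m > n >= 1: |a_m - a_n| = sum_{k=n+1}^m (1/4)^k < sum_{k=n+1}^infinity (1/4)^k = (1/4)^(n+1) / (1 - 1/4) = (1/4)^n * (1/4) * (4/3) = (1/4)^n * 1/3.
So g(n) = (1/4)^n / 3. Since g(n) -> 0, (a_n) is Cauchy.
Now solve g(N) < 3/50: (1/4)^N / 3 < 3/50 <=> 4^N > 1 / (3 * 3/50) = 50/9.
Check powers of 4: 4^1 = 4 <= 50/9, 4^2 = 16 > 50/9.
So the smallest such N is 2. Check: g(2) = 1/(3 * 16) = 1/48 < 3/50.

2


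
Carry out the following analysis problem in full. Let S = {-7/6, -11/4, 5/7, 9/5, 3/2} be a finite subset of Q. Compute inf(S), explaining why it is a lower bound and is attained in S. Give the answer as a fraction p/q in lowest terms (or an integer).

S is finite, so inf(S) = min(S).
Sorted increasing:
-11/4, -7/6, 5/7, 3/2, 9/5
The extremum is -11/4.
For every x in S, x >= -11/4. And -11/4 is in S, so it is attained.
Therefore inf(S) = -11/4.

-11/4
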